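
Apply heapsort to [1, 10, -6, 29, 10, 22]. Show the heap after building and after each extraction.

Build heap: [29, 10, 22, 1, 10, -6]
Extract 29: [22, 10, -6, 1, 10, 29]
Extract 22: [10, 10, -6, 1, 22, 29]
Extract 10: [10, 1, -6, 10, 22, 29]
Extract 10: [1, -6, 10, 10, 22, 29]
Extract 1: [-6, 1, 10, 10, 22, 29]


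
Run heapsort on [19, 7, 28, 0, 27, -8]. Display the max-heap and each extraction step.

Build heap: [28, 27, 19, 0, 7, -8]
Extract 28: [27, 7, 19, 0, -8, 28]
Extract 27: [19, 7, -8, 0, 27, 28]
Extract 19: [7, 0, -8, 19, 27, 28]
Extract 7: [0, -8, 7, 19, 27, 28]
Extract 0: [-8, 0, 7, 19, 27, 28]


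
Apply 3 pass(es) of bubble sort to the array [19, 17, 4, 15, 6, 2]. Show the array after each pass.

After pass 1: [17, 4, 15, 6, 2, 19] (5 swaps)
After pass 2: [4, 15, 6, 2, 17, 19] (4 swaps)
After pass 3: [4, 6, 2, 15, 17, 19] (2 swaps)
Total swaps: 11


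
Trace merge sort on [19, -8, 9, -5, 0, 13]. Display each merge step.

Divide and conquer:
  Merge [-8] + [9] -> [-8, 9]
  Merge [19] + [-8, 9] -> [-8, 9, 19]
  Merge [0] + [13] -> [0, 13]
  Merge [-5] + [0, 13] -> [-5, 0, 13]
  Merge [-8, 9, 19] + [-5, 0, 13] -> [-8, -5, 0, 9, 13, 19]


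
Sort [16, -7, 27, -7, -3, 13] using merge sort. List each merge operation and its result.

Divide and conquer:
  Merge [-7] + [27] -> [-7, 27]
  Merge [16] + [-7, 27] -> [-7, 16, 27]
  Merge [-3] + [13] -> [-3, 13]
  Merge [-7] + [-3, 13] -> [-7, -3, 13]
  Merge [-7, 16, 27] + [-7, -3, 13] -> [-7, -7, -3, 13, 16, 27]


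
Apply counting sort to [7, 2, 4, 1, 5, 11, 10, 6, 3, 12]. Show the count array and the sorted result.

Count array: [0, 1, 1, 1, 1, 1, 1, 1, 0, 0, 1, 1, 1]
(count[i] = number of elements equal to i)
Cumulative count: [0, 1, 2, 3, 4, 5, 6, 7, 7, 7, 8, 9, 10]
Sorted: [1, 2, 3, 4, 5, 6, 7, 10, 11, 12]


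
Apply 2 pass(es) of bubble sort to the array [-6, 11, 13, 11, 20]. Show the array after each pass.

After pass 1: [-6, 11, 11, 13, 20] (1 swaps)
After pass 2: [-6, 11, 11, 13, 20] (0 swaps)
Total swaps: 1


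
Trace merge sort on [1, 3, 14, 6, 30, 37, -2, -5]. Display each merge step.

Divide and conquer:
  Merge [1] + [3] -> [1, 3]
  Merge [14] + [6] -> [6, 14]
  Merge [1, 3] + [6, 14] -> [1, 3, 6, 14]
  Merge [30] + [37] -> [30, 37]
  Merge [-2] + [-5] -> [-5, -2]
  Merge [30, 37] + [-5, -2] -> [-5, -2, 30, 37]
  Merge [1, 3, 6, 14] + [-5, -2, 30, 37] -> [-5, -2, 1, 3, 6, 14, 30, 37]


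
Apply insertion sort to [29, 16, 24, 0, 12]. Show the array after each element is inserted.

First element 29 is already 'sorted'
Insert 16: shifted 1 elements -> [16, 29, 24, 0, 12]
Insert 24: shifted 1 elements -> [16, 24, 29, 0, 12]
Insert 0: shifted 3 elements -> [0, 16, 24, 29, 12]
Insert 12: shifted 3 elements -> [0, 12, 16, 24, 29]


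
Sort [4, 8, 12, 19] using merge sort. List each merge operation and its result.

Divide and conquer:
  Merge [4] + [8] -> [4, 8]
  Merge [12] + [19] -> [12, 19]
  Merge [4, 8] + [12, 19] -> [4, 8, 12, 19]


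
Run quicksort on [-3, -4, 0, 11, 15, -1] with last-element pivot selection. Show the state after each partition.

Partition 1: pivot=-1 at index 2 -> [-3, -4, -1, 11, 15, 0]
Partition 2: pivot=-4 at index 0 -> [-4, -3, -1, 11, 15, 0]
Partition 3: pivot=0 at index 3 -> [-4, -3, -1, 0, 15, 11]
Partition 4: pivot=11 at index 4 -> [-4, -3, -1, 0, 11, 15]


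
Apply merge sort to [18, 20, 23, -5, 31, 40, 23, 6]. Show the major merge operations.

Divide and conquer:
  Merge [18] + [20] -> [18, 20]
  Merge [23] + [-5] -> [-5, 23]
  Merge [18, 20] + [-5, 23] -> [-5, 18, 20, 23]
  Merge [31] + [40] -> [31, 40]
  Merge [23] + [6] -> [6, 23]
  Merge [31, 40] + [6, 23] -> [6, 23, 31, 40]
  Merge [-5, 18, 20, 23] + [6, 23, 31, 40] -> [-5, 6, 18, 20, 23, 23, 31, 40]


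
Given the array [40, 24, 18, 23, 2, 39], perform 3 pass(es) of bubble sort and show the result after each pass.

After pass 1: [24, 18, 23, 2, 39, 40] (5 swaps)
After pass 2: [18, 23, 2, 24, 39, 40] (3 swaps)
After pass 3: [18, 2, 23, 24, 39, 40] (1 swaps)
Total swaps: 9


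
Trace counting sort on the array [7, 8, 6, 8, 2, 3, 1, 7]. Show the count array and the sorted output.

Count array: [0, 1, 1, 1, 0, 0, 1, 2, 2]
(count[i] = number of elements equal to i)
Cumulative count: [0, 1, 2, 3, 3, 3, 4, 6, 8]
Sorted: [1, 2, 3, 6, 7, 7, 8, 8]


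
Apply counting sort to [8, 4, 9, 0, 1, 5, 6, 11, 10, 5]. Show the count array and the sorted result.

Count array: [1, 1, 0, 0, 1, 2, 1, 0, 1, 1, 1, 1]
(count[i] = number of elements equal to i)
Cumulative count: [1, 2, 2, 2, 3, 5, 6, 6, 7, 8, 9, 10]
Sorted: [0, 1, 4, 5, 5, 6, 8, 9, 10, 11]


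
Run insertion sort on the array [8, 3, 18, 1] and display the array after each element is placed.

First element 8 is already 'sorted'
Insert 3: shifted 1 elements -> [3, 8, 18, 1]
Insert 18: shifted 0 elements -> [3, 8, 18, 1]
Insert 1: shifted 3 elements -> [1, 3, 8, 18]


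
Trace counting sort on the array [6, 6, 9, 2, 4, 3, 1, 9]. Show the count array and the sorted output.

Count array: [0, 1, 1, 1, 1, 0, 2, 0, 0, 2]
(count[i] = number of elements equal to i)
Cumulative count: [0, 1, 2, 3, 4, 4, 6, 6, 6, 8]
Sorted: [1, 2, 3, 4, 6, 6, 9, 9]


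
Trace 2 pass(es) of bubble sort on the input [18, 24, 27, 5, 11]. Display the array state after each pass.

After pass 1: [18, 24, 5, 11, 27] (2 swaps)
After pass 2: [18, 5, 11, 24, 27] (2 swaps)
Total swaps: 4


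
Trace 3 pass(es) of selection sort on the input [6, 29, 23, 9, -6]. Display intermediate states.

Pass 1: Select minimum -6 at index 4, swap -> [-6, 29, 23, 9, 6]
Pass 2: Select minimum 6 at index 4, swap -> [-6, 6, 23, 9, 29]
Pass 3: Select minimum 9 at index 3, swap -> [-6, 6, 9, 23, 29]


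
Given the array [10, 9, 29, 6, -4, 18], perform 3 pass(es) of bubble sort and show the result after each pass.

After pass 1: [9, 10, 6, -4, 18, 29] (4 swaps)
After pass 2: [9, 6, -4, 10, 18, 29] (2 swaps)
After pass 3: [6, -4, 9, 10, 18, 29] (2 swaps)
Total swaps: 8


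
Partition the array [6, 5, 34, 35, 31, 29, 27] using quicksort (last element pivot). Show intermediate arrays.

Partition 1: pivot=27 at index 2 -> [6, 5, 27, 35, 31, 29, 34]
Partition 2: pivot=5 at index 0 -> [5, 6, 27, 35, 31, 29, 34]
Partition 3: pivot=34 at index 5 -> [5, 6, 27, 31, 29, 34, 35]
Partition 4: pivot=29 at index 3 -> [5, 6, 27, 29, 31, 34, 35]


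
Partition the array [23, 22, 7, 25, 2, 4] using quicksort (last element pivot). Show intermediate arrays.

Partition 1: pivot=4 at index 1 -> [2, 4, 7, 25, 23, 22]
Partition 2: pivot=22 at index 3 -> [2, 4, 7, 22, 23, 25]
Partition 3: pivot=25 at index 5 -> [2, 4, 7, 22, 23, 25]


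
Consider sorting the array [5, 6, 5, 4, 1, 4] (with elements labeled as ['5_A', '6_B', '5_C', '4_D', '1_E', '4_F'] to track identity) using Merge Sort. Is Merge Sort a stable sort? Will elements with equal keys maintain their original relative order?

Trace Merge Sort on the labeled array (the key is the number; the letter only tracks identity):
  Merge [6_B] + [5_C] -> [5_C, 6_B]
  Merge [5_A] + [5_C, 6_B] -> [5_A, 5_C, 6_B]
  Merge [1_E] + [4_F] -> [1_E, 4_F]
  Merge [4_D] + [1_E, 4_F] -> [1_E, 4_D, 4_F]
  Merge [5_A, 5_C, 6_B] + [1_E, 4_D, 4_F] -> [1_E, 4_D, 4_F, 5_A, 5_C, 6_B]
Final order: [1_E, 4_D, 4_F, 5_A, 5_C, 6_B]
Equal keys:
  value 4: originally 4_D, 4_F; after sorting 4_D, 4_F -> order preserved
  value 5: originally 5_A, 5_C; after sorting 5_A, 5_C -> order preserved
All equal keys kept their original relative order. Merge Sort is stable: when the heads of the two halves are equal the merge takes from the left half first.
Answer: Stable


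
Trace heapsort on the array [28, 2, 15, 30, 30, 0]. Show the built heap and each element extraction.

Build heap: [30, 30, 15, 2, 28, 0]
Extract 30: [30, 28, 15, 2, 0, 30]
Extract 30: [28, 2, 15, 0, 30, 30]
Extract 28: [15, 2, 0, 28, 30, 30]
Extract 15: [2, 0, 15, 28, 30, 30]
Extract 2: [0, 2, 15, 28, 30, 30]


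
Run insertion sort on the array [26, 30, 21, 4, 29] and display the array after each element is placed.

First element 26 is already 'sorted'
Insert 30: shifted 0 elements -> [26, 30, 21, 4, 29]
Insert 21: shifted 2 elements -> [21, 26, 30, 4, 29]
Insert 4: shifted 3 elements -> [4, 21, 26, 30, 29]
Insert 29: shifted 1 elements -> [4, 21, 26, 29, 30]


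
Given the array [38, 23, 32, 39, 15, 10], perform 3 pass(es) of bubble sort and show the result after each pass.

After pass 1: [23, 32, 38, 15, 10, 39] (4 swaps)
After pass 2: [23, 32, 15, 10, 38, 39] (2 swaps)
After pass 3: [23, 15, 10, 32, 38, 39] (2 swaps)
Total swaps: 8


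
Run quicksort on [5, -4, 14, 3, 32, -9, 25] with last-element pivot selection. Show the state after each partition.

Partition 1: pivot=25 at index 5 -> [5, -4, 14, 3, -9, 25, 32]
Partition 2: pivot=-9 at index 0 -> [-9, -4, 14, 3, 5, 25, 32]
Partition 3: pivot=5 at index 3 -> [-9, -4, 3, 5, 14, 25, 32]
Partition 4: pivot=3 at index 2 -> [-9, -4, 3, 5, 14, 25, 32]


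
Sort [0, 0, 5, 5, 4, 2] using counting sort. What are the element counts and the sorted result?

Count array: [2, 0, 1, 0, 1, 2]
(count[i] = number of elements equal to i)
Cumulative count: [2, 2, 3, 3, 4, 6]
Sorted: [0, 0, 2, 4, 5, 5]


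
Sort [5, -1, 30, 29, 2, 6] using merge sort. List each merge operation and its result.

Divide and conquer:
  Merge [-1] + [30] -> [-1, 30]
  Merge [5] + [-1, 30] -> [-1, 5, 30]
  Merge [2] + [6] -> [2, 6]
  Merge [29] + [2, 6] -> [2, 6, 29]
  Merge [-1, 5, 30] + [2, 6, 29] -> [-1, 2, 5, 6, 29, 30]


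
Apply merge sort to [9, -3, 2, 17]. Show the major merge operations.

Divide and conquer:
  Merge [9] + [-3] -> [-3, 9]
  Merge [2] + [17] -> [2, 17]
  Merge [-3, 9] + [2, 17] -> [-3, 2, 9, 17]


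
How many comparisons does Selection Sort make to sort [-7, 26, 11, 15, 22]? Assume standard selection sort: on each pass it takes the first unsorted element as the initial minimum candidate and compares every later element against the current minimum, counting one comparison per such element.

Pass 1: scan indices 1..4 for the minimum = 4 comparison(s); min is -7, place at index 0 -> [-7, 26, 11, 15, 22]
Pass 2: scan indices 2..4 for the minimum = 3 comparison(s); min is 11, place at index 1 -> [-7, 11, 26, 15, 22]
Pass 3: scan indices 3..4 for the minimum = 2 comparison(s); min is 15, place at index 2 -> [-7, 11, 15, 26, 22]
Pass 4: scan indices 4..4 for the minimum = 1 comparison(s); min is 22, place at index 3 -> [-7, 11, 15, 22, 26]
Selection sort always scans the whole unsorted suffix, so the count is (n-1) + (n-2) + ... + 1 = n(n-1)/2 = 5*4/2 = 10 regardless of the input order.
Total comparisons: 4 + 3 + 2 + 1 = 10


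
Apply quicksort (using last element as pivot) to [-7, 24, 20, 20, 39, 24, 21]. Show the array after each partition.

Partition 1: pivot=21 at index 3 -> [-7, 20, 20, 21, 39, 24, 24]
Partition 2: pivot=20 at index 2 -> [-7, 20, 20, 21, 39, 24, 24]
Partition 3: pivot=20 at index 1 -> [-7, 20, 20, 21, 39, 24, 24]
Partition 4: pivot=24 at index 5 -> [-7, 20, 20, 21, 24, 24, 39]


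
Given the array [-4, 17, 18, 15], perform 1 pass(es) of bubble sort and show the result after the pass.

After pass 1: [-4, 17, 15, 18] (1 swaps)
Total swaps: 1


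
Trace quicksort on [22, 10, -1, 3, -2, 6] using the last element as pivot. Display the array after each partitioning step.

Partition 1: pivot=6 at index 3 -> [-1, 3, -2, 6, 22, 10]
Partition 2: pivot=-2 at index 0 -> [-2, 3, -1, 6, 22, 10]
Partition 3: pivot=-1 at index 1 -> [-2, -1, 3, 6, 22, 10]
Partition 4: pivot=10 at index 4 -> [-2, -1, 3, 6, 10, 22]


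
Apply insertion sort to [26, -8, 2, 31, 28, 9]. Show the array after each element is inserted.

First element 26 is already 'sorted'
Insert -8: shifted 1 elements -> [-8, 26, 2, 31, 28, 9]
Insert 2: shifted 1 elements -> [-8, 2, 26, 31, 28, 9]
Insert 31: shifted 0 elements -> [-8, 2, 26, 31, 28, 9]
Insert 28: shifted 1 elements -> [-8, 2, 26, 28, 31, 9]
Insert 9: shifted 3 elements -> [-8, 2, 9, 26, 28, 31]


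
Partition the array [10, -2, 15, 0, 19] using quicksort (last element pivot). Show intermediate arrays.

Partition 1: pivot=19 at index 4 -> [10, -2, 15, 0, 19]
Partition 2: pivot=0 at index 1 -> [-2, 0, 15, 10, 19]
Partition 3: pivot=10 at index 2 -> [-2, 0, 10, 15, 19]


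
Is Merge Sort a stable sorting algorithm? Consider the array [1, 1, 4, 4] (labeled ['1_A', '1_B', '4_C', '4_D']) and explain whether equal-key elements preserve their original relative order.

Trace Merge Sort on the labeled array (the key is the number; the letter only tracks identity):
  Merge [1_A] + [1_B] -> [1_A, 1_B]
  Merge [4_C] + [4_D] -> [4_C, 4_D]
  Merge [1_A, 1_B] + [4_C, 4_D] -> [1_A, 1_B, 4_C, 4_D]
Final order: [1_A, 1_B, 4_C, 4_D]
Equal keys:
  value 1: originally 1_A, 1_B; after sorting 1_A, 1_B -> order preserved
  value 4: originally 4_C, 4_D; after sorting 4_C, 4_D -> order preserved
All equal keys kept their original relative order. Merge Sort is stable: when the heads of the two halves are equal the merge takes from the left half first.
Answer: Stable


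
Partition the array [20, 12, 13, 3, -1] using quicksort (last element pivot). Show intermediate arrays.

Partition 1: pivot=-1 at index 0 -> [-1, 12, 13, 3, 20]
Partition 2: pivot=20 at index 4 -> [-1, 12, 13, 3, 20]
Partition 3: pivot=3 at index 1 -> [-1, 3, 13, 12, 20]
Partition 4: pivot=12 at index 2 -> [-1, 3, 12, 13, 20]


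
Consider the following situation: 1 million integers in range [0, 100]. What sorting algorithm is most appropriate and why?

Best choice: Counting sort
Reason: O(n + k) where k=100 is small; linear time beats O(n log n)


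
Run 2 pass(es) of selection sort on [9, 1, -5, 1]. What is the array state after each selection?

Pass 1: Select minimum -5 at index 2, swap -> [-5, 1, 9, 1]
Pass 2: Select minimum 1 at index 1, swap -> [-5, 1, 9, 1]


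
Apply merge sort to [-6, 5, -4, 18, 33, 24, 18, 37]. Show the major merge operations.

Divide and conquer:
  Merge [-6] + [5] -> [-6, 5]
  Merge [-4] + [18] -> [-4, 18]
  Merge [-6, 5] + [-4, 18] -> [-6, -4, 5, 18]
  Merge [33] + [24] -> [24, 33]
  Merge [18] + [37] -> [18, 37]
  Merge [24, 33] + [18, 37] -> [18, 24, 33, 37]
  Merge [-6, -4, 5, 18] + [18, 24, 33, 37] -> [-6, -4, 5, 18, 18, 24, 33, 37]


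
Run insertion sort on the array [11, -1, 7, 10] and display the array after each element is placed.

First element 11 is already 'sorted'
Insert -1: shifted 1 elements -> [-1, 11, 7, 10]
Insert 7: shifted 1 elements -> [-1, 7, 11, 10]
Insert 10: shifted 1 elements -> [-1, 7, 10, 11]


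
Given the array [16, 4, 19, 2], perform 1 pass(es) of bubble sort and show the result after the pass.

After pass 1: [4, 16, 2, 19] (2 swaps)
Total swaps: 2


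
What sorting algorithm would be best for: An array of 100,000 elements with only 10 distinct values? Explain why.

Best choice: 3-way quicksort or Counting sort
Reason: 3-way (Dutch national flag) partitioning groups every copy of the pivot together, so with only d=10 distinct keys quicksort finishes in O(n log d) expected time, which is effectively linear; counting sort runs in O(n + k) where k is the size of the key range (not the number of distinct values), so it is linear when the 10 values are integers drawn from a small known range


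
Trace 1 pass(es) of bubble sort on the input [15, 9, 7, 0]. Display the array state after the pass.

After pass 1: [9, 7, 0, 15] (3 swaps)
Total swaps: 3


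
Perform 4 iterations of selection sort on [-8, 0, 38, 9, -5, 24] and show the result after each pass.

Pass 1: Select minimum -8 at index 0, swap -> [-8, 0, 38, 9, -5, 24]
Pass 2: Select minimum -5 at index 4, swap -> [-8, -5, 38, 9, 0, 24]
Pass 3: Select minimum 0 at index 4, swap -> [-8, -5, 0, 9, 38, 24]
Pass 4: Select minimum 9 at index 3, swap -> [-8, -5, 0, 9, 38, 24]


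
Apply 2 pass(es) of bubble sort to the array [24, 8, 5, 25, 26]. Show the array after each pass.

After pass 1: [8, 5, 24, 25, 26] (2 swaps)
After pass 2: [5, 8, 24, 25, 26] (1 swaps)
Total swaps: 3


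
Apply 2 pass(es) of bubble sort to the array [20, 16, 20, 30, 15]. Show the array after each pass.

After pass 1: [16, 20, 20, 15, 30] (2 swaps)
After pass 2: [16, 20, 15, 20, 30] (1 swaps)
Total swaps: 3


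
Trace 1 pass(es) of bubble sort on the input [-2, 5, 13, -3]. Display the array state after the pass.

After pass 1: [-2, 5, -3, 13] (1 swaps)
Total swaps: 1


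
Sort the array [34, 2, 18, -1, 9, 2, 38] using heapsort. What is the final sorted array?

Build heap: [38, 9, 34, -1, 2, 2, 18]
Extract 38: [34, 9, 18, -1, 2, 2, 38]
Extract 34: [18, 9, 2, -1, 2, 34, 38]
Extract 18: [9, 2, 2, -1, 18, 34, 38]
Extract 9: [2, -1, 2, 9, 18, 34, 38]
Extract 2: [2, -1, 2, 9, 18, 34, 38]
Extract 2: [-1, 2, 2, 9, 18, 34, 38]


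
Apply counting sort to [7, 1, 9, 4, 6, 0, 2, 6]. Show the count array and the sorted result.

Count array: [1, 1, 1, 0, 1, 0, 2, 1, 0, 1]
(count[i] = number of elements equal to i)
Cumulative count: [1, 2, 3, 3, 4, 4, 6, 7, 7, 8]
Sorted: [0, 1, 2, 4, 6, 6, 7, 9]


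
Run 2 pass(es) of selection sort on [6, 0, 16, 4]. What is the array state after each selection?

Pass 1: Select minimum 0 at index 1, swap -> [0, 6, 16, 4]
Pass 2: Select minimum 4 at index 3, swap -> [0, 4, 16, 6]


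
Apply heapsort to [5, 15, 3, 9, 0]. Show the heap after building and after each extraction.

Build heap: [15, 9, 3, 5, 0]
Extract 15: [9, 5, 3, 0, 15]
Extract 9: [5, 0, 3, 9, 15]
Extract 5: [3, 0, 5, 9, 15]
Extract 3: [0, 3, 5, 9, 15]


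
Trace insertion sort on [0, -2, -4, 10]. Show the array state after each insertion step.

First element 0 is already 'sorted'
Insert -2: shifted 1 elements -> [-2, 0, -4, 10]
Insert -4: shifted 2 elements -> [-4, -2, 0, 10]
Insert 10: shifted 0 elements -> [-4, -2, 0, 10]


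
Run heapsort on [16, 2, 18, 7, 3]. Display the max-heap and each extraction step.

Build heap: [18, 7, 16, 2, 3]
Extract 18: [16, 7, 3, 2, 18]
Extract 16: [7, 2, 3, 16, 18]
Extract 7: [3, 2, 7, 16, 18]
Extract 3: [2, 3, 7, 16, 18]


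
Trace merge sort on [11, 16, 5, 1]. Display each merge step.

Divide and conquer:
  Merge [11] + [16] -> [11, 16]
  Merge [5] + [1] -> [1, 5]
  Merge [11, 16] + [1, 5] -> [1, 5, 11, 16]


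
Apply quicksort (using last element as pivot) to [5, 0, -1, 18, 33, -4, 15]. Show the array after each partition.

Partition 1: pivot=15 at index 4 -> [5, 0, -1, -4, 15, 18, 33]
Partition 2: pivot=-4 at index 0 -> [-4, 0, -1, 5, 15, 18, 33]
Partition 3: pivot=5 at index 3 -> [-4, 0, -1, 5, 15, 18, 33]
Partition 4: pivot=-1 at index 1 -> [-4, -1, 0, 5, 15, 18, 33]
Partition 5: pivot=33 at index 6 -> [-4, -1, 0, 5, 15, 18, 33]


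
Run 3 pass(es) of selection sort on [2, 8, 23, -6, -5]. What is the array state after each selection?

Pass 1: Select minimum -6 at index 3, swap -> [-6, 8, 23, 2, -5]
Pass 2: Select minimum -5 at index 4, swap -> [-6, -5, 23, 2, 8]
Pass 3: Select minimum 2 at index 3, swap -> [-6, -5, 2, 23, 8]


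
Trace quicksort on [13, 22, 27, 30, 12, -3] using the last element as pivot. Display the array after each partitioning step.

Partition 1: pivot=-3 at index 0 -> [-3, 22, 27, 30, 12, 13]
Partition 2: pivot=13 at index 2 -> [-3, 12, 13, 30, 22, 27]
Partition 3: pivot=27 at index 4 -> [-3, 12, 13, 22, 27, 30]


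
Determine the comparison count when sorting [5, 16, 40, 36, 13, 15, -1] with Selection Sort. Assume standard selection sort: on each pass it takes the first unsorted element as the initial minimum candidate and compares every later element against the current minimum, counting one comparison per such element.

Pass 1: scan indices 1..6 for the minimum = 6 comparison(s); min is -1, place at index 0 -> [-1, 16, 40, 36, 13, 15, 5]
Pass 2: scan indices 2..6 for the minimum = 5 comparison(s); min is 5, place at index 1 -> [-1, 5, 40, 36, 13, 15, 16]
Pass 3: scan indices 3..6 for the minimum = 4 comparison(s); min is 13, place at index 2 -> [-1, 5, 13, 36, 40, 15, 16]
Pass 4: scan indices 4..6 for the minimum = 3 comparison(s); min is 15, place at index 3 -> [-1, 5, 13, 15, 40, 36, 16]
Pass 5: scan indices 5..6 for the minimum = 2 comparison(s); min is 16, place at index 4 -> [-1, 5, 13, 15, 16, 36, 40]
Pass 6: scan indices 6..6 for the minimum = 1 comparison(s); min is 36, place at index 5 -> [-1, 5, 13, 15, 16, 36, 40]
Selection sort always scans the whole unsorted suffix, so the count is (n-1) + (n-2) + ... + 1 = n(n-1)/2 = 7*6/2 = 21 regardless of the input order.
Total comparisons: 6 + 5 + 4 + 3 + 2 + 1 = 21


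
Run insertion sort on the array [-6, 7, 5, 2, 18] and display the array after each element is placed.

First element -6 is already 'sorted'
Insert 7: shifted 0 elements -> [-6, 7, 5, 2, 18]
Insert 5: shifted 1 elements -> [-6, 5, 7, 2, 18]
Insert 2: shifted 2 elements -> [-6, 2, 5, 7, 18]
Insert 18: shifted 0 elements -> [-6, 2, 5, 7, 18]


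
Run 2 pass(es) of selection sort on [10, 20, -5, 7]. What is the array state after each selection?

Pass 1: Select minimum -5 at index 2, swap -> [-5, 20, 10, 7]
Pass 2: Select minimum 7 at index 3, swap -> [-5, 7, 10, 20]


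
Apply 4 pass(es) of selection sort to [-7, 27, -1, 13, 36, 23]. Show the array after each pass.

Pass 1: Select minimum -7 at index 0, swap -> [-7, 27, -1, 13, 36, 23]
Pass 2: Select minimum -1 at index 2, swap -> [-7, -1, 27, 13, 36, 23]
Pass 3: Select minimum 13 at index 3, swap -> [-7, -1, 13, 27, 36, 23]
Pass 4: Select minimum 23 at index 5, swap -> [-7, -1, 13, 23, 36, 27]


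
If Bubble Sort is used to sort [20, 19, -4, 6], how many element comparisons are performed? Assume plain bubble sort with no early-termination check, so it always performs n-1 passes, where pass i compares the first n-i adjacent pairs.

Pass 1: compare adjacent pairs (0,1)..(2,3) = 3 comparison(s), 3 swap(s) -> [19, -4, 6, 20]
Pass 2: compare adjacent pairs (0,1)..(1,2) = 2 comparison(s), 2 swap(s) -> [-4, 6, 19, 20]
Pass 3: compare adjacent pairs (0,1)..(0,1) = 1 comparison(s), 0 swap(s) -> [-4, 6, 19, 20]
Total comparisons: 3 + 2 + 1 = 6


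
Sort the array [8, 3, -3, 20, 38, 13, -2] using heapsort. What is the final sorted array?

Build heap: [38, 20, 13, 8, 3, -3, -2]
Extract 38: [20, 8, 13, -2, 3, -3, 38]
Extract 20: [13, 8, -3, -2, 3, 20, 38]
Extract 13: [8, 3, -3, -2, 13, 20, 38]
Extract 8: [3, -2, -3, 8, 13, 20, 38]
Extract 3: [-2, -3, 3, 8, 13, 20, 38]
Extract -2: [-3, -2, 3, 8, 13, 20, 38]


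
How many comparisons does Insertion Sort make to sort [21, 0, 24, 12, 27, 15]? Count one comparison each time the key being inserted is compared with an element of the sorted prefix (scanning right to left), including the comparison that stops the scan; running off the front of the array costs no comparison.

Insert 0: 21 > 0 (shift), reached front = 1 comparison(s) -> [0, 21, 24, 12, 27, 15]
Insert 24: 21 <= 24 (stop) = 1 comparison(s) -> [0, 21, 24, 12, 27, 15]
Insert 12: 24 > 12 (shift), 21 > 12 (shift), 0 <= 12 (stop) = 3 comparison(s) -> [0, 12, 21, 24, 27, 15]
Insert 27: 24 <= 27 (stop) = 1 comparison(s) -> [0, 12, 21, 24, 27, 15]
Insert 15: 27 > 15 (shift), 24 > 15 (shift), 21 > 15 (shift), 12 <= 15 (stop) = 4 comparison(s) -> [0, 12, 15, 21, 24, 27]
Total comparisons: 1 + 1 + 3 + 1 + 4 = 10


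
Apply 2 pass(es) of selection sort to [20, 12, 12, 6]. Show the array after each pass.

Pass 1: Select minimum 6 at index 3, swap -> [6, 12, 12, 20]
Pass 2: Select minimum 12 at index 1, swap -> [6, 12, 12, 20]


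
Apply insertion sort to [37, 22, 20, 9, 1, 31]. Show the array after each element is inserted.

First element 37 is already 'sorted'
Insert 22: shifted 1 elements -> [22, 37, 20, 9, 1, 31]
Insert 20: shifted 2 elements -> [20, 22, 37, 9, 1, 31]
Insert 9: shifted 3 elements -> [9, 20, 22, 37, 1, 31]
Insert 1: shifted 4 elements -> [1, 9, 20, 22, 37, 31]
Insert 31: shifted 1 elements -> [1, 9, 20, 22, 31, 37]


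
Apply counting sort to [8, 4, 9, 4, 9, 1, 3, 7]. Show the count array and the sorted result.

Count array: [0, 1, 0, 1, 2, 0, 0, 1, 1, 2]
(count[i] = number of elements equal to i)
Cumulative count: [0, 1, 1, 2, 4, 4, 4, 5, 6, 8]
Sorted: [1, 3, 4, 4, 7, 8, 9, 9]


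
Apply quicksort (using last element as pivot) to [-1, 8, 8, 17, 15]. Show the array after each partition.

Partition 1: pivot=15 at index 3 -> [-1, 8, 8, 15, 17]
Partition 2: pivot=8 at index 2 -> [-1, 8, 8, 15, 17]
Partition 3: pivot=8 at index 1 -> [-1, 8, 8, 15, 17]


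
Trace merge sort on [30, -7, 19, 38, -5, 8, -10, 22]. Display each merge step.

Divide and conquer:
  Merge [30] + [-7] -> [-7, 30]
  Merge [19] + [38] -> [19, 38]
  Merge [-7, 30] + [19, 38] -> [-7, 19, 30, 38]
  Merge [-5] + [8] -> [-5, 8]
  Merge [-10] + [22] -> [-10, 22]
  Merge [-5, 8] + [-10, 22] -> [-10, -5, 8, 22]
  Merge [-7, 19, 30, 38] + [-10, -5, 8, 22] -> [-10, -7, -5, 8, 19, 22, 30, 38]


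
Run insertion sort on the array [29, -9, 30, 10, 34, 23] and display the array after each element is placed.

First element 29 is already 'sorted'
Insert -9: shifted 1 elements -> [-9, 29, 30, 10, 34, 23]
Insert 30: shifted 0 elements -> [-9, 29, 30, 10, 34, 23]
Insert 10: shifted 2 elements -> [-9, 10, 29, 30, 34, 23]
Insert 34: shifted 0 elements -> [-9, 10, 29, 30, 34, 23]
Insert 23: shifted 3 elements -> [-9, 10, 23, 29, 30, 34]


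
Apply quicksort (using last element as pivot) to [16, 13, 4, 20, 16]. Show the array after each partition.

Partition 1: pivot=16 at index 3 -> [16, 13, 4, 16, 20]
Partition 2: pivot=4 at index 0 -> [4, 13, 16, 16, 20]
Partition 3: pivot=16 at index 2 -> [4, 13, 16, 16, 20]


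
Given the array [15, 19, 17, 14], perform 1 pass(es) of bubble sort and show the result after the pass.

After pass 1: [15, 17, 14, 19] (2 swaps)
Total swaps: 2


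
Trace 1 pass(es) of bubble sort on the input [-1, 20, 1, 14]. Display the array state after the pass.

After pass 1: [-1, 1, 14, 20] (2 swaps)
Total swaps: 2


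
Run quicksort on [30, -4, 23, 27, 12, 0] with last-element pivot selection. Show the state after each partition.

Partition 1: pivot=0 at index 1 -> [-4, 0, 23, 27, 12, 30]
Partition 2: pivot=30 at index 5 -> [-4, 0, 23, 27, 12, 30]
Partition 3: pivot=12 at index 2 -> [-4, 0, 12, 27, 23, 30]
Partition 4: pivot=23 at index 3 -> [-4, 0, 12, 23, 27, 30]


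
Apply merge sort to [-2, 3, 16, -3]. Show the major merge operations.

Divide and conquer:
  Merge [-2] + [3] -> [-2, 3]
  Merge [16] + [-3] -> [-3, 16]
  Merge [-2, 3] + [-3, 16] -> [-3, -2, 3, 16]


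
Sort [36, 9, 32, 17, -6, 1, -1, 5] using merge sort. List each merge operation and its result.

Divide and conquer:
  Merge [36] + [9] -> [9, 36]
  Merge [32] + [17] -> [17, 32]
  Merge [9, 36] + [17, 32] -> [9, 17, 32, 36]
  Merge [-6] + [1] -> [-6, 1]
  Merge [-1] + [5] -> [-1, 5]
  Merge [-6, 1] + [-1, 5] -> [-6, -1, 1, 5]
  Merge [9, 17, 32, 36] + [-6, -1, 1, 5] -> [-6, -1, 1, 5, 9, 17, 32, 36]


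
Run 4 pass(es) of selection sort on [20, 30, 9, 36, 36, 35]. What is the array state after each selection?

Pass 1: Select minimum 9 at index 2, swap -> [9, 30, 20, 36, 36, 35]
Pass 2: Select minimum 20 at index 2, swap -> [9, 20, 30, 36, 36, 35]
Pass 3: Select minimum 30 at index 2, swap -> [9, 20, 30, 36, 36, 35]
Pass 4: Select minimum 35 at index 5, swap -> [9, 20, 30, 35, 36, 36]


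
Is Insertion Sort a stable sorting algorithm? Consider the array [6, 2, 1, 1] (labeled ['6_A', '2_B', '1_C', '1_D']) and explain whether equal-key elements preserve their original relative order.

Trace Insertion Sort on the labeled array (the key is the number; the letter only tracks identity):
  Insert 2_B at index 0: [2_B, 6_A, 1_C, 1_D]
  Insert 1_C at index 0: [1_C, 2_B, 6_A, 1_D]
  Insert 1_D at index 1: [1_C, 1_D, 2_B, 6_A]
Final order: [1_C, 1_D, 2_B, 6_A]
Equal keys:
  value 1: originally 1_C, 1_D; after sorting 1_C, 1_D -> order preserved
All equal keys kept their original relative order. Insertion Sort is stable: elements are shifted only while they are strictly greater than the key, so a key is inserted after any equal elements already placed.
Answer: Stable


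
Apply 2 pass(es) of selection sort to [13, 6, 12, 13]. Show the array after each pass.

Pass 1: Select minimum 6 at index 1, swap -> [6, 13, 12, 13]
Pass 2: Select minimum 12 at index 2, swap -> [6, 12, 13, 13]


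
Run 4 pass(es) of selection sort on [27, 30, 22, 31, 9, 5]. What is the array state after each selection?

Pass 1: Select minimum 5 at index 5, swap -> [5, 30, 22, 31, 9, 27]
Pass 2: Select minimum 9 at index 4, swap -> [5, 9, 22, 31, 30, 27]
Pass 3: Select minimum 22 at index 2, swap -> [5, 9, 22, 31, 30, 27]
Pass 4: Select minimum 27 at index 5, swap -> [5, 9, 22, 27, 30, 31]


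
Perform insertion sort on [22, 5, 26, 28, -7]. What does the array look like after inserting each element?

First element 22 is already 'sorted'
Insert 5: shifted 1 elements -> [5, 22, 26, 28, -7]
Insert 26: shifted 0 elements -> [5, 22, 26, 28, -7]
Insert 28: shifted 0 elements -> [5, 22, 26, 28, -7]
Insert -7: shifted 4 elements -> [-7, 5, 22, 26, 28]


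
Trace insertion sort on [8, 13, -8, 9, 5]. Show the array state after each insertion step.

First element 8 is already 'sorted'
Insert 13: shifted 0 elements -> [8, 13, -8, 9, 5]
Insert -8: shifted 2 elements -> [-8, 8, 13, 9, 5]
Insert 9: shifted 1 elements -> [-8, 8, 9, 13, 5]
Insert 5: shifted 3 elements -> [-8, 5, 8, 9, 13]


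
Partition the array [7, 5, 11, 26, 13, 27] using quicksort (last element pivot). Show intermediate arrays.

Partition 1: pivot=27 at index 5 -> [7, 5, 11, 26, 13, 27]
Partition 2: pivot=13 at index 3 -> [7, 5, 11, 13, 26, 27]
Partition 3: pivot=11 at index 2 -> [7, 5, 11, 13, 26, 27]
Partition 4: pivot=5 at index 0 -> [5, 7, 11, 13, 26, 27]


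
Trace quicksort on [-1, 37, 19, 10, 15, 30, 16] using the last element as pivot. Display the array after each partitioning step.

Partition 1: pivot=16 at index 3 -> [-1, 10, 15, 16, 19, 30, 37]
Partition 2: pivot=15 at index 2 -> [-1, 10, 15, 16, 19, 30, 37]
Partition 3: pivot=10 at index 1 -> [-1, 10, 15, 16, 19, 30, 37]
Partition 4: pivot=37 at index 6 -> [-1, 10, 15, 16, 19, 30, 37]
Partition 5: pivot=30 at index 5 -> [-1, 10, 15, 16, 19, 30, 37]


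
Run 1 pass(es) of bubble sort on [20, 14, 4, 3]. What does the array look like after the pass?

After pass 1: [14, 4, 3, 20] (3 swaps)
Total swaps: 3


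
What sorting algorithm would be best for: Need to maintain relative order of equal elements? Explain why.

Best choice: Merge sort or Insertion sort
Reason: Both are stable; quicksort and heapsort are not stable


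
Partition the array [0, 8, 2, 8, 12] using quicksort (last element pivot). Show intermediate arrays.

Partition 1: pivot=12 at index 4 -> [0, 8, 2, 8, 12]
Partition 2: pivot=8 at index 3 -> [0, 8, 2, 8, 12]
Partition 3: pivot=2 at index 1 -> [0, 2, 8, 8, 12]


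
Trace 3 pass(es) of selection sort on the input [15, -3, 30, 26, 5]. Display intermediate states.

Pass 1: Select minimum -3 at index 1, swap -> [-3, 15, 30, 26, 5]
Pass 2: Select minimum 5 at index 4, swap -> [-3, 5, 30, 26, 15]
Pass 3: Select minimum 15 at index 4, swap -> [-3, 5, 15, 26, 30]


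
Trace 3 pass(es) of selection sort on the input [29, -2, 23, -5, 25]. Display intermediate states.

Pass 1: Select minimum -5 at index 3, swap -> [-5, -2, 23, 29, 25]
Pass 2: Select minimum -2 at index 1, swap -> [-5, -2, 23, 29, 25]
Pass 3: Select minimum 23 at index 2, swap -> [-5, -2, 23, 29, 25]


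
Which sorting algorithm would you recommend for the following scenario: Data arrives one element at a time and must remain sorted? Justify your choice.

Best choice: Insertion sort
Reason: Insertion sort naturally handles online/streaming input by inserting each new element into sorted position


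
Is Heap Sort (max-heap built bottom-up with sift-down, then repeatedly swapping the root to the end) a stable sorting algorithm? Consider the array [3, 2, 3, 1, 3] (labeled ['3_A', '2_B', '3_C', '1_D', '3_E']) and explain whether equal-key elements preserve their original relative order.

Trace Heap Sort on the labeled array (the key is the number; the letter only tracks identity):
  Build max-heap: [3_A, 3_E, 3_C, 1_D, 2_B]
  Swap root 3_A to index 4, re-heapify first 4 -> [3_E, 2_B, 3_C, 1_D, 3_A]
  Swap root 3_E to index 3, re-heapify first 3 -> [3_C, 2_B, 1_D, 3_E, 3_A]
  Swap root 3_C to index 2, re-heapify first 2 -> [2_B, 1_D, 3_C, 3_E, 3_A]
  Swap root 2_B to index 1, re-heapify first 1 -> [1_D, 2_B, 3_C, 3_E, 3_A]
Final order: [1_D, 2_B, 3_C, 3_E, 3_A]
Equal keys:
  value 3: originally 3_A, 3_C, 3_E; after sorting 3_C, 3_E, 3_A -> order changed
Equal keys were reordered, so Heap Sort is not stable: heap construction and root-to-end swaps move elements without regard to the original order of equal keys. (One such input is enough; an unstable sort may happen to preserve order on other inputs, but it gives no guarantee.)
Answer: Not stable


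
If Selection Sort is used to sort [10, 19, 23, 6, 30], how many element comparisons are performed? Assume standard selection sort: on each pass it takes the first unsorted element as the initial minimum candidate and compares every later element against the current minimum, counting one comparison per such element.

Pass 1: scan indices 1..4 for the minimum = 4 comparison(s); min is 6, place at index 0 -> [6, 19, 23, 10, 30]
Pass 2: scan indices 2..4 for the minimum = 3 comparison(s); min is 10, place at index 1 -> [6, 10, 23, 19, 30]
Pass 3: scan indices 3..4 for the minimum = 2 comparison(s); min is 19, place at index 2 -> [6, 10, 19, 23, 30]
Pass 4: scan indices 4..4 for the minimum = 1 comparison(s); min is 23, place at index 3 -> [6, 10, 19, 23, 30]
Selection sort always scans the whole unsorted suffix, so the count is (n-1) + (n-2) + ... + 1 = n(n-1)/2 = 5*4/2 = 10 regardless of the input order.
Total comparisons: 4 + 3 + 2 + 1 = 10


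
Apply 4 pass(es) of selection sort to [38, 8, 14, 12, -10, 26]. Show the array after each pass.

Pass 1: Select minimum -10 at index 4, swap -> [-10, 8, 14, 12, 38, 26]
Pass 2: Select minimum 8 at index 1, swap -> [-10, 8, 14, 12, 38, 26]
Pass 3: Select minimum 12 at index 3, swap -> [-10, 8, 12, 14, 38, 26]
Pass 4: Select minimum 14 at index 3, swap -> [-10, 8, 12, 14, 38, 26]


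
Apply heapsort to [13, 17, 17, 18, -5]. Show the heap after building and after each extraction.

Build heap: [18, 17, 17, 13, -5]
Extract 18: [17, 13, 17, -5, 18]
Extract 17: [17, 13, -5, 17, 18]
Extract 17: [13, -5, 17, 17, 18]
Extract 13: [-5, 13, 17, 17, 18]


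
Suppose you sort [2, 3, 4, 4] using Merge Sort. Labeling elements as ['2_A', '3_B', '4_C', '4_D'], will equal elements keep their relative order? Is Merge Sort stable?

Trace Merge Sort on the labeled array (the key is the number; the letter only tracks identity):
  Merge [2_A] + [3_B] -> [2_A, 3_B]
  Merge [4_C] + [4_D] -> [4_C, 4_D]
  Merge [2_A, 3_B] + [4_C, 4_D] -> [2_A, 3_B, 4_C, 4_D]
Final order: [2_A, 3_B, 4_C, 4_D]
Equal keys:
  value 4: originally 4_C, 4_D; after sorting 4_C, 4_D -> order preserved
All equal keys kept their original relative order. Merge Sort is stable: when the heads of the two halves are equal the merge takes from the left half first.
Answer: Stable


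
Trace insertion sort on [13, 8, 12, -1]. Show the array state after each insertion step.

First element 13 is already 'sorted'
Insert 8: shifted 1 elements -> [8, 13, 12, -1]
Insert 12: shifted 1 elements -> [8, 12, 13, -1]
Insert -1: shifted 3 elements -> [-1, 8, 12, 13]


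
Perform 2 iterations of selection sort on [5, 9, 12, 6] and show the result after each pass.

Pass 1: Select minimum 5 at index 0, swap -> [5, 9, 12, 6]
Pass 2: Select minimum 6 at index 3, swap -> [5, 6, 12, 9]


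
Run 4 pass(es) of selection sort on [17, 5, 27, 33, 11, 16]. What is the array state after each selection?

Pass 1: Select minimum 5 at index 1, swap -> [5, 17, 27, 33, 11, 16]
Pass 2: Select minimum 11 at index 4, swap -> [5, 11, 27, 33, 17, 16]
Pass 3: Select minimum 16 at index 5, swap -> [5, 11, 16, 33, 17, 27]
Pass 4: Select minimum 17 at index 4, swap -> [5, 11, 16, 17, 33, 27]


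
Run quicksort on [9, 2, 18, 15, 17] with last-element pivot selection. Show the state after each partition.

Partition 1: pivot=17 at index 3 -> [9, 2, 15, 17, 18]
Partition 2: pivot=15 at index 2 -> [9, 2, 15, 17, 18]
Partition 3: pivot=2 at index 0 -> [2, 9, 15, 17, 18]


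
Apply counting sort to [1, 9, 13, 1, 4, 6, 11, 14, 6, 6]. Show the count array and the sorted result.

Count array: [0, 2, 0, 0, 1, 0, 3, 0, 0, 1, 0, 1, 0, 1, 1]
(count[i] = number of elements equal to i)
Cumulative count: [0, 2, 2, 2, 3, 3, 6, 6, 6, 7, 7, 8, 8, 9, 10]
Sorted: [1, 1, 4, 6, 6, 6, 9, 11, 13, 14]


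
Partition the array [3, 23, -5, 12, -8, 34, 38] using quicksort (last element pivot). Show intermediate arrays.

Partition 1: pivot=38 at index 6 -> [3, 23, -5, 12, -8, 34, 38]
Partition 2: pivot=34 at index 5 -> [3, 23, -5, 12, -8, 34, 38]
Partition 3: pivot=-8 at index 0 -> [-8, 23, -5, 12, 3, 34, 38]
Partition 4: pivot=3 at index 2 -> [-8, -5, 3, 12, 23, 34, 38]
Partition 5: pivot=23 at index 4 -> [-8, -5, 3, 12, 23, 34, 38]


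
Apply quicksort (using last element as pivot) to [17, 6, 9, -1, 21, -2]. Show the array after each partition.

Partition 1: pivot=-2 at index 0 -> [-2, 6, 9, -1, 21, 17]
Partition 2: pivot=17 at index 4 -> [-2, 6, 9, -1, 17, 21]
Partition 3: pivot=-1 at index 1 -> [-2, -1, 9, 6, 17, 21]
Partition 4: pivot=6 at index 2 -> [-2, -1, 6, 9, 17, 21]


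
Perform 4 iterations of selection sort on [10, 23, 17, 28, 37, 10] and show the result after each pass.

Pass 1: Select minimum 10 at index 0, swap -> [10, 23, 17, 28, 37, 10]
Pass 2: Select minimum 10 at index 5, swap -> [10, 10, 17, 28, 37, 23]
Pass 3: Select minimum 17 at index 2, swap -> [10, 10, 17, 28, 37, 23]
Pass 4: Select minimum 23 at index 5, swap -> [10, 10, 17, 23, 37, 28]


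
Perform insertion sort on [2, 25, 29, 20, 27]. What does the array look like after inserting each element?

First element 2 is already 'sorted'
Insert 25: shifted 0 elements -> [2, 25, 29, 20, 27]
Insert 29: shifted 0 elements -> [2, 25, 29, 20, 27]
Insert 20: shifted 2 elements -> [2, 20, 25, 29, 27]
Insert 27: shifted 1 elements -> [2, 20, 25, 27, 29]


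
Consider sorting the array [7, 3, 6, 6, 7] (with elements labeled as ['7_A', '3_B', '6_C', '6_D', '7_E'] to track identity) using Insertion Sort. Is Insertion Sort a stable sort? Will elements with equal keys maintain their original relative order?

Trace Insertion Sort on the labeled array (the key is the number; the letter only tracks identity):
  Insert 3_B at index 0: [3_B, 7_A, 6_C, 6_D, 7_E]
  Insert 6_C at index 1: [3_B, 6_C, 7_A, 6_D, 7_E]
  Insert 6_D at index 2: [3_B, 6_C, 6_D, 7_A, 7_E]
  Insert 7_E at index 4: [3_B, 6_C, 6_D, 7_A, 7_E]
Final order: [3_B, 6_C, 6_D, 7_A, 7_E]
Equal keys:
  value 6: originally 6_C, 6_D; after sorting 6_C, 6_D -> order preserved
  value 7: originally 7_A, 7_E; after sorting 7_A, 7_E -> order preserved
All equal keys kept their original relative order. Insertion Sort is stable: elements are shifted only while they are strictly greater than the key, so a key is inserted after any equal elements already placed.
Answer: Stable


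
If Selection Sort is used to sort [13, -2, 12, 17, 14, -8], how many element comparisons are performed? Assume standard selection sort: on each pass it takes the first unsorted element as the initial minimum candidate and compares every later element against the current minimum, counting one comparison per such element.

Pass 1: scan indices 1..5 for the minimum = 5 comparison(s); min is -8, place at index 0 -> [-8, -2, 12, 17, 14, 13]
Pass 2: scan indices 2..5 for the minimum = 4 comparison(s); min is -2, place at index 1 -> [-8, -2, 12, 17, 14, 13]
Pass 3: scan indices 3..5 for the minimum = 3 comparison(s); min is 12, place at index 2 -> [-8, -2, 12, 17, 14, 13]
Pass 4: scan indices 4..5 for the minimum = 2 comparison(s); min is 13, place at index 3 -> [-8, -2, 12, 13, 14, 17]
Pass 5: scan indices 5..5 for the minimum = 1 comparison(s); min is 14, place at index 4 -> [-8, -2, 12, 13, 14, 17]
Selection sort always scans the whole unsorted suffix, so the count is (n-1) + (n-2) + ... + 1 = n(n-1)/2 = 6*5/2 = 15 regardless of the input order.
Total comparisons: 5 + 4 + 3 + 2 + 1 = 15
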